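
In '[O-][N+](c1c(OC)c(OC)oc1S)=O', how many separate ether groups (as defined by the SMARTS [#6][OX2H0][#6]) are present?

2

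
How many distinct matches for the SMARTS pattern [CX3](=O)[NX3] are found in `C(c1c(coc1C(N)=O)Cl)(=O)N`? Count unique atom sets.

2

[CX3](=O)[NX3] is the SMARTS for an amide: a carbonyl carbon bonded to a trivalent nitrogen.
The molecule carries 2 separate instances of a primary amide (-C(=O)NH2) meeting every constraint; each maps to a distinct set of atoms, giving 2 matches.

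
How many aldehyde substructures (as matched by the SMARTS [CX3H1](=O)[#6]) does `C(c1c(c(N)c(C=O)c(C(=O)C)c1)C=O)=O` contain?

3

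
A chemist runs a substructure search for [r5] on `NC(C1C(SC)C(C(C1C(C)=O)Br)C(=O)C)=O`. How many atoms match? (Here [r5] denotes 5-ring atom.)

5

The query [r5] means: r5 matches atoms in a five-membered ring.
Check the 17 heavy atoms by environment: 5× C (in 5-ring) → match; 6× C (acyclic) → no; 3× O (acyclic) → no; 1× N (acyclic) → no; 1× Br (acyclic) → no; 1× S (acyclic) → no.
That gives 5 matching atoms.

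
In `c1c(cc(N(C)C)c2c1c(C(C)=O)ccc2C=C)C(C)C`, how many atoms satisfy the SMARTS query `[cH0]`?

6

The query [cH0] means: aromatic carbon with no attached hydrogen (substituted or ring-fusion).
Check the 21 heavy atoms by environment: 6× c (aromatic, H0) → match; 4× c (aromatic, H1) → no; 1× N (H0) → no; 5× C (H3) → no; 2× C (H1) → no; 1× C (H2) → no; 1× C (H0) → no; 1× O (H0) → no.
That gives 6 matching atoms.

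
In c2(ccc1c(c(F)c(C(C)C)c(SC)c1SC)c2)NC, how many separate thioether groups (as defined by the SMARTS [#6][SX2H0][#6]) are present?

2

[#6][SX2H0][#6] is the SMARTS for a thioether: an aliphatic sulfur bridging two carbons with no H on the sulfur.
The molecule carries 2 separate instances of a methylthio ether (-SCH3) meeting every constraint; each maps to a distinct set of atoms, giving 2 matches.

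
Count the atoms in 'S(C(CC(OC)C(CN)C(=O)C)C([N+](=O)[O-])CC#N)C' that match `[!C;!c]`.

8

Check the 20 heavy atoms by environment: 12× C → no; 1× N (charge +1) → match; 1× O (charge -1) → match; 3× O → match; 2× N → match; 1× S → match.
Summing the matching environments: 1 + 1 + 3 + 2 + 1 = 8 matching atoms.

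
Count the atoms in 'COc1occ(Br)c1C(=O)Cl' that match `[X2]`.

The query [X2] means: any atom with exactly two total connections (bonds + H).
Check the 11 heavy atoms by environment: 1× o (aromatic, X2) → match; 4× c (aromatic, X3) → no; 1× C (X3) → no; 1× O (X1) → no; 1× Cl (X1) → no; 1× Br (X1) → no; 1× O (X2) → match; 1× C (X4) → no.
Summing the matching environments: 1 + 1 = 2 matching atoms.

2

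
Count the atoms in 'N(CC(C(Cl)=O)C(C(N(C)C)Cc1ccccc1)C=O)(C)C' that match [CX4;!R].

9

The query [CX4;!R] means: aliphatic carbon with four total connections, not in a ring.
Check the 22 heavy atoms by environment: 9× C (X4, acyclic) → match; 2× N (X3, acyclic) → no; 2× C (X3, acyclic) → no; 2× O (X1, acyclic) → no; 1× Cl (X1, acyclic) → no; 6× c (aromatic, X3, in 6-ring) → no.
That gives 9 matching atoms.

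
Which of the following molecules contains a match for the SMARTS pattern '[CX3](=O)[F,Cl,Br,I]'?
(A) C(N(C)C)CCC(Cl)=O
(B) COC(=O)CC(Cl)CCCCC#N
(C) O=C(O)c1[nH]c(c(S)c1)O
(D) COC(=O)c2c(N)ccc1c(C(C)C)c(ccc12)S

[CX3](=O)[F,Cl,Br,I] describes a carbonyl carbon bonded to a halogen (an acyl halide).
(A) contains an acyl chloride (-C(=O)Cl), which satisfies every atom and bond constraint.
(B) has a methyl-ester group (-C(=O)OCH3) but the carbonyl is bonded to -O-C, not to a halogen.
(C) has a carboxylic acid group (-C(=O)OH) but the carbonyl is bonded to -OH, not to a halogen.
(D) has a methyl-ester group (-C(=O)OCH3) but the carbonyl is bonded to -O-C, not to a halogen.
So the answer is (A).

A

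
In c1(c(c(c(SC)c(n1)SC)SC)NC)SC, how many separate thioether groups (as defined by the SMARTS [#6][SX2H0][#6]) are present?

4

[#6][SX2H0][#6] is the SMARTS for a thioether: an aliphatic sulfur bridging two carbons with no H on the sulfur.
The molecule carries 4 separate instances of a methylthio ether (-SCH3) meeting every constraint; each maps to a distinct set of atoms, giving 4 matches.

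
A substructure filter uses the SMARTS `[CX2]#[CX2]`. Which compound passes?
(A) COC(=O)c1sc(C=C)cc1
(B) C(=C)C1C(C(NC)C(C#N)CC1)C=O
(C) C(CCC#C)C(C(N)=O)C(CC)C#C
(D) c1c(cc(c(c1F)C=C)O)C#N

C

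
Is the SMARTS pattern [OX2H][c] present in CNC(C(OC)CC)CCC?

No

The pattern [OX2H][c] describes a hydroxyl oxygen attached to an aromatic carbon — a phenol.
The closest candidate here is a methoxy ether (-OCH3), but the oxygen has H0, not H1. No other fragment satisfies the full query, so there is no match.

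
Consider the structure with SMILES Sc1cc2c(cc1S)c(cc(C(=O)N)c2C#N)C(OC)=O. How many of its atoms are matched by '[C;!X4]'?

The query [C;!X4] means: aliphatic carbon that does not have four total connections.
Check the 21 heavy atoms by environment: 10× c (aromatic, X3) → no; 1× C (X2) → match; 1× N (X1) → no; 2× S (X2) → no; 2× C (X3) → match; 2× O (X1) → no; 1× O (X2) → no; 1× C (X4) → no; 1× N (X3) → no.
Summing the matching environments: 1 + 2 = 3 matching atoms.

3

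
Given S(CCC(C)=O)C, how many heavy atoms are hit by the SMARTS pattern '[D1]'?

3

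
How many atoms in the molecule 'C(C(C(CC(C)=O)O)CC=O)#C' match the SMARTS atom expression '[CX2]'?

The query [CX2] means: C with X2: aliphatic carbon with exactly 2 total connections.
Check the 12 heavy atoms by environment: 5× C (X4) → no; 2× C (X3) → no; 2× O (X1) → no; 1× O (X2) → no; 2× C (X2) → match.
That gives 2 matching atoms.

2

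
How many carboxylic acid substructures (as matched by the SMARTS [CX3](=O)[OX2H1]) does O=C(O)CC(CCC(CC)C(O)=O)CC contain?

2

[CX3](=O)[OX2H1] is the SMARTS for a carboxylic acid: an sp2 carbon double-bonded to O and single-bonded to an -OH oxygen.
The molecule carries 2 separate instances of a carboxylic acid group (-C(=O)OH) meeting every constraint; each maps to a distinct set of atoms, giving 2 matches.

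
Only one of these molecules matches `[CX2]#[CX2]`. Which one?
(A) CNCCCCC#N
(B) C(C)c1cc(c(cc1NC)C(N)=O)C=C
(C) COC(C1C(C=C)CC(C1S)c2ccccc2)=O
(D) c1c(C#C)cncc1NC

D

[CX2]#[CX2] describes a carbon-carbon triple bond (an alkyne).
(A) has a nitrile (-C#N) but the triple bond is C#N, not C#C.
(B) has a vinyl group (-CH=CH2) but the C=C is a double bond; both carbons are CX3, not CX2.
(C) has a vinyl group (-CH=CH2) but the C=C is a double bond; both carbons are CX3, not CX2.
(D) contains an ethynyl group (-C#CH), which satisfies every atom and bond constraint.
So the answer is (D).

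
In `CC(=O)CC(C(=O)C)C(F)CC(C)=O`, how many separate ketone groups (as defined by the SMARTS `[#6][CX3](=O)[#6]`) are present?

[#6][CX3](=O)[#6] is the SMARTS for a ketone: a carbonyl carbon (no H) flanked by two carbons.
The molecule carries 3 separate instances of an acetyl/ketone group (-C(=O)CH3) meeting every constraint; each maps to a distinct set of atoms, giving 3 matches.

3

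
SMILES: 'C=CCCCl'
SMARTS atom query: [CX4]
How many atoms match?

The query [CX4] means: C with X4: aliphatic carbon with exactly 4 total connections (bonds + H).
Check the 5 heavy atoms by environment: 2× C (X4) → match; 2× C (X3) → no; 1× Cl (X1) → no.
That gives 2 matching atoms.

2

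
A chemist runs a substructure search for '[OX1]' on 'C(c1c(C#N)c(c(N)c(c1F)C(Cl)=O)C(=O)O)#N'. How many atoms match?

The query [OX1] means: aliphatic oxygen with one total connection — typically a carbonyl =O or an oxide.
Check the 18 heavy atoms by environment: 6× c (aromatic, X3) → no; 2× C (X2) → no; 2× N (X1) → no; 1× N (X3) → no; 2× C (X3) → no; 2× O (X1) → match; 1× Cl (X1) → no; 1× F (X1) → no; 1× O (X2) → no.
That gives 2 matching atoms.

2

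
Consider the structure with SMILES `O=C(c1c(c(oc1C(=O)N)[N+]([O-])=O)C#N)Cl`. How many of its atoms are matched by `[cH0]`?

4

Check the 16 heavy atoms by environment: 1× o (aromatic, H0) → no; 4× c (aromatic, H0) → match; 3× C (H0) → no; 3× O (H0) → no; 1× Cl (H0) → no; 1× N (H0) → no; 1× N (charge +1, H0) → no; 1× O (charge -1, H0) → no; 1× N (H2) → no.
That gives 4 matching atoms.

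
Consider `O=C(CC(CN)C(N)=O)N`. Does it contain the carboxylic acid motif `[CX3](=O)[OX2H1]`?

The pattern [CX3](=O)[OX2H1] describes an sp2 carbon double-bonded to O and single-bonded to an -OH oxygen — a carboxylic acid.
The closest candidate here is a primary amide (-C(=O)NH2), but the carbonyl is bonded to N, not to an -OH oxygen. No other fragment satisfies the full query, so there is no match.

No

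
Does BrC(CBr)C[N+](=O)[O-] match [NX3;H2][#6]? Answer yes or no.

The pattern [NX3;H2][#6] describes a trivalent nitrogen with two H attached to carbon — a primary amine.
The closest candidate here is a nitro group (-[N+](=O)[O-]), but the nitrogen is [N+] with no H, not NX3H2. No other fragment satisfies the full query, so there is no match.

No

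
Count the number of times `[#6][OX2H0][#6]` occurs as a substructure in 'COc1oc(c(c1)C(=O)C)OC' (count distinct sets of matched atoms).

[#6][OX2H0][#6] is the SMARTS for an ether: an aliphatic oxygen bridging two carbons with no H on the oxygen.
The molecule carries 2 separate instances of a methoxy ether (-OCH3) meeting every constraint; each maps to a distinct set of atoms, giving 2 matches.

2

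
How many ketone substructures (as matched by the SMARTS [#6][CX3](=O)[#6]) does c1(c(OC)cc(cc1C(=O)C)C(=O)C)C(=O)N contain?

[#6][CX3](=O)[#6] is the SMARTS for a ketone: a carbonyl carbon (no H) flanked by two carbons.
The molecule carries 2 separate instances of an acetyl/ketone group (-C(=O)CH3) meeting every constraint; each maps to a distinct set of atoms, giving 2 matches.

2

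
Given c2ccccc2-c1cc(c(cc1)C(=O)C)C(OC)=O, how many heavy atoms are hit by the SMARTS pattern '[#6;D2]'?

The query [#6;D2] means: any carbon bonded to exactly two heavy atoms.
Check the 19 heavy atoms by environment: 4× c (aromatic, D3) → no; 8× c (aromatic, D2) → match; 2× C (D3) → no; 2× O (D1) → no; 1× O (D2) → no; 2× C (D1) → no.
That gives 8 matching atoms.

8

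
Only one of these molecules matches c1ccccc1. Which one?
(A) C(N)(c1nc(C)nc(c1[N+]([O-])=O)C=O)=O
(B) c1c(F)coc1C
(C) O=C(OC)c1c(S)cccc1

C

c1ccccc1 describes six aromatic carbons in a ring (a benzene ring).
(A) has a methyl group (-CH3) but no six-membered all-carbon aromatic ring is present.
(B) has a methyl group (-CH3) but no six-membered all-carbon aromatic ring is present.
(C) contains the required atom environment, so the pattern matches.
So the answer is (C).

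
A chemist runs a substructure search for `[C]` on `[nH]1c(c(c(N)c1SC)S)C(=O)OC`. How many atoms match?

3

The query [C] means: uppercase C matches aliphatic (non-aromatic) carbon only.
Check the 13 heavy atoms by environment: 1× n (aromatic) → no; 4× c (aromatic) → no; 1× N → no; 3× C → match; 2× O → no; 2× S → no.
That gives 3 matching atoms.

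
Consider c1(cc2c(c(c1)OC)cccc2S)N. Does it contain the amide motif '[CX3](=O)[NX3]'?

No

The pattern [CX3](=O)[NX3] describes a carbonyl carbon bonded to a trivalent nitrogen — an amide.
The closest candidate here is a primary amino group (-NH2), but the -NH2 is not attached to a carbonyl carbon. No other fragment satisfies the full query, so there is no match.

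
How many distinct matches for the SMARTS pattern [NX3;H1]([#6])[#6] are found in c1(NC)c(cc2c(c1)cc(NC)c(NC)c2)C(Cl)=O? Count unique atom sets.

[NX3;H1]([#6])[#6] is the SMARTS for a secondary amine: a trivalent nitrogen with one H, bonded to two carbons.
The molecule carries 3 separate instances of an N-methylamino group (-NHCH3) meeting every constraint; each maps to a distinct set of atoms, giving 3 matches.

3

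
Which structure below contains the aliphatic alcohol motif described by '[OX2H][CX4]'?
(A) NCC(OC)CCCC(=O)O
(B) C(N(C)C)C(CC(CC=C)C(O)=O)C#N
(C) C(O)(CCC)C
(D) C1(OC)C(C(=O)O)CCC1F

C

[OX2H][CX4] describes a hydroxyl oxygen bound to an sp3 (X4) carbon (an aliphatic alcohol).
(A) has a methoxy ether (-OCH3) but the oxygen has H0 (ether), not H1.
(B) has a carboxylic acid group (-C(=O)OH) but the -OH is on a CX3 carbonyl carbon, not a CX4 carbon.
(C) contains a hydroxyl group (-OH), which satisfies every atom and bond constraint.
(D) has a methoxy ether (-OCH3) but the oxygen has H0 (ether), not H1.
So the answer is (C).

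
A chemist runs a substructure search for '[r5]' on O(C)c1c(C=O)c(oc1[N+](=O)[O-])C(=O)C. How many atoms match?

The query [r5] means: r5 matches atoms in a five-membered ring.
Check the 15 heavy atoms by environment: 1× o (aromatic, in 5-ring) → match; 4× c (aromatic, in 5-ring) → match; 1× N (charge +1, acyclic) → no; 1× O (charge -1, acyclic) → no; 4× O (acyclic) → no; 4× C (acyclic) → no.
Summing the matching environments: 1 + 4 = 5 matching atoms.

5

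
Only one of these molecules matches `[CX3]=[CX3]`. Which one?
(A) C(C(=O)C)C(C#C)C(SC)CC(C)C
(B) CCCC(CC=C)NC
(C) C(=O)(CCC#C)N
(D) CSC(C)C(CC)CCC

[CX3]=[CX3] describes a non-aromatic C=C double bond between two sp2 carbons (an alkene).
(A) has an ethynyl group (-C#CH) but the C-C bond is a triple bond, not a double bond.
(B) contains a vinyl group (-CH=CH2), which satisfies every atom and bond constraint.
(C) has an ethynyl group (-C#CH) but the C-C bond is a triple bond, not a double bond.
(D) has an ethyl group (-CH2CH3) but its C-C bond is a single bond between CX4 carbons, not CX3=CX3.
So the answer is (B).

B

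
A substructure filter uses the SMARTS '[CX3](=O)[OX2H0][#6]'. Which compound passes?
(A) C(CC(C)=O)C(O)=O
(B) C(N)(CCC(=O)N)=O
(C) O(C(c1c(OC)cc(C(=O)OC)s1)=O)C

C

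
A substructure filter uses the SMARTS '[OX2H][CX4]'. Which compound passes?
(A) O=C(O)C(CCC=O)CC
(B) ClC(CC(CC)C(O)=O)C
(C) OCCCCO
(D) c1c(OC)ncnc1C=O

C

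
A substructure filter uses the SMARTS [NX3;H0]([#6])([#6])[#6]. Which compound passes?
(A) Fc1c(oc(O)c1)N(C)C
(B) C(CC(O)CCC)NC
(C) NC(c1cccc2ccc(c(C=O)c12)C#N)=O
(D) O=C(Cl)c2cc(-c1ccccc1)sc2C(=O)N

[NX3;H0]([#6])([#6])[#6] describes a trivalent nitrogen with no H, bonded to three carbons (a tertiary amine).
(A) contains a dimethylamino group (-N(CH3)2), which satisfies every atom and bond constraint.
(B) has an N-methylamino group (-NHCH3) but the nitrogen still has one H (H1), not H0.
(C) has a primary amide (-C(=O)NH2) but the amide nitrogen has H2 and only one carbon neighbour.
(D) has a primary amide (-C(=O)NH2) but the amide nitrogen has H2 and only one carbon neighbour.
So the answer is (A).

A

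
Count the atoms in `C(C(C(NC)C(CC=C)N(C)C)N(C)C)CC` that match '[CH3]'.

6

The query [CH3] means: aliphatic carbon with exactly three hydrogens.
Check the 17 heavy atoms by environment: 6× C (H3) → match; 4× C (H2) → no; 4× C (H1) → no; 2× N (H0) → no; 1× N (H1) → no.
That gives 6 matching atoms.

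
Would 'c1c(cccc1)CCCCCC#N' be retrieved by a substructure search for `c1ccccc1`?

The pattern c1ccccc1 describes six aromatic carbons in a ring — a benzene ring.
The molecule carries a phenyl ring, whose atoms satisfy every constraint of the query, so the pattern matches.

Yes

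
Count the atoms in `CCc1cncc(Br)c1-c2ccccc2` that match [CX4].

The query [CX4] means: C with X4: aliphatic carbon with exactly 4 total connections (bonds + H).
Check the 15 heavy atoms by environment: 1× n (aromatic, X2) → no; 11× c (aromatic, X3) → no; 1× Br (X1) → no; 2× C (X4) → match.
That gives 2 matching atoms.

2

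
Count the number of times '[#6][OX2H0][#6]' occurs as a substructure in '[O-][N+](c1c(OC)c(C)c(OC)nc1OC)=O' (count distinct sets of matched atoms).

3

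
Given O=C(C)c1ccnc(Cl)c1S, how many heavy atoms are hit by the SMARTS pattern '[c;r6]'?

5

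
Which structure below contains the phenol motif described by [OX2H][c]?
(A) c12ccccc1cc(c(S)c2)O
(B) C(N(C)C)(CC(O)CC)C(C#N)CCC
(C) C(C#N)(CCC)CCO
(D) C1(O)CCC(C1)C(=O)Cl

A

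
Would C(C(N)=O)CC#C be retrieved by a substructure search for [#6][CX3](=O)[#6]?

No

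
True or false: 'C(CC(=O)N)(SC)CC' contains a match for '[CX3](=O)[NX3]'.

True

The pattern [CX3](=O)[NX3] describes a carbonyl carbon bonded to a trivalent nitrogen — an amide.
The molecule carries a primary amide (-C(=O)NH2), whose atoms satisfy every constraint of the query, so the pattern matches.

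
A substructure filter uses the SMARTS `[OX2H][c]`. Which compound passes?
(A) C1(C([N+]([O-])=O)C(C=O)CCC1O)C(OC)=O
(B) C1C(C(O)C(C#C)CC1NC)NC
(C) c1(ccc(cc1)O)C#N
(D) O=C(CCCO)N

C

[OX2H][c] describes a hydroxyl oxygen attached to an aromatic carbon (a phenol).
(A) has a hydroxyl group (-OH) but the -OH is on an aliphatic carbon, not an aromatic c.
(B) has a hydroxyl group (-OH) but the -OH is on an aliphatic carbon, not an aromatic c.
(C) contains a hydroxyl group (-OH), which satisfies every atom and bond constraint.
(D) has a hydroxyl group (-OH) but the -OH is on an aliphatic carbon, not an aromatic c.
So the answer is (C).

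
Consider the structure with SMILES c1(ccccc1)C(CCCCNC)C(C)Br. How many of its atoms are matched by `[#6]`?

The query [#6] means: #6 matches any atom with atomic number 6 (carbon, aromatic or aliphatic).
Check the 16 heavy atoms by environment: 8× C → match; 1× N → no; 1× Br → no; 6× c (aromatic) → match.
Summing the matching environments: 8 + 6 = 14 matching atoms.

14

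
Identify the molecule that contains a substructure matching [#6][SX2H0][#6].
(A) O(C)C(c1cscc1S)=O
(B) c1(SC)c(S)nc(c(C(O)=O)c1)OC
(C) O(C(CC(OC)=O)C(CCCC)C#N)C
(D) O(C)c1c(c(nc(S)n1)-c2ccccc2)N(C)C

[#6][SX2H0][#6] describes an aliphatic sulfur bridging two carbons with no H on the sulfur (a thioether).
(A) has a thiol (-SH) but the sulfur has H1, not H0 bridging two carbons.
(B) contains a methylthio ether (-SCH3), which satisfies every atom and bond constraint.
(C) has a methoxy ether (-OCH3) but the bridging atom is O, not S.
(D) has a methoxy ether (-OCH3) but the bridging atom is O, not S.
So the answer is (B).

B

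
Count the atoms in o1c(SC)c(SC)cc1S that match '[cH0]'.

Check the 10 heavy atoms by environment: 1× o (aromatic, H0) → no; 3× c (aromatic, H0) → match; 1× c (aromatic, H1) → no; 2× S (H0) → no; 2× C (H3) → no; 1× S (H1) → no.
That gives 3 matching atoms.

3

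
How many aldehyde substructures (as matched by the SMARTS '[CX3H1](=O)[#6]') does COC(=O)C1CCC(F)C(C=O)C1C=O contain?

[CX3H1](=O)[#6] is the SMARTS for an aldehyde: an sp2 carbon with one H, double-bonded to O and single-bonded to carbon.
The molecule carries 2 separate instances of an aldehyde (-CHO) meeting every constraint; each maps to a distinct set of atoms, giving 2 matches.

2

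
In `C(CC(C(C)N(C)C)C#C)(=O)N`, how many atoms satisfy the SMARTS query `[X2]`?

2

The query [X2] means: any atom with exactly two total connections (bonds + H).
Check the 12 heavy atoms by environment: 6× C (X4) → no; 2× N (X3) → no; 1× C (X3) → no; 1× O (X1) → no; 2× C (X2) → match.
That gives 2 matching atoms.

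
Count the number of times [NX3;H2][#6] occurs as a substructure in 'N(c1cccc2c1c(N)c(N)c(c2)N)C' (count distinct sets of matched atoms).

3

[NX3;H2][#6] is the SMARTS for a primary amine: a trivalent nitrogen with two H attached to carbon.
The molecule carries 3 separate instances of a primary amino group (-NH2) meeting every constraint; each maps to a distinct set of atoms, giving 3 matches.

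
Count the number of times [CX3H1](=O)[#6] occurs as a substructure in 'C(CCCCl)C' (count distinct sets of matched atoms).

[CX3H1](=O)[#6] is the SMARTS for an aldehyde: an sp2 carbon with one H, double-bonded to O and single-bonded to carbon.
No fragment in the molecule satisfies every constraint, giving 0 matches.

0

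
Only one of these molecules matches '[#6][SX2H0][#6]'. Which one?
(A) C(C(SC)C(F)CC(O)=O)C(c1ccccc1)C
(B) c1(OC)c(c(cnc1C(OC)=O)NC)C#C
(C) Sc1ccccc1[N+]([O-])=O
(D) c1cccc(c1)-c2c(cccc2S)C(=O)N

[#6][SX2H0][#6] describes an aliphatic sulfur bridging two carbons with no H on the sulfur (a thioether).
(A) contains a methylthio ether (-SCH3), which satisfies every atom and bond constraint.
(B) has a methoxy ether (-OCH3) but the bridging atom is O, not S.
(C) has a thiol (-SH) but the sulfur has H1, not H0 bridging two carbons.
(D) has a thiol (-SH) but the sulfur has H1, not H0 bridging two carbons.
So the answer is (A).

A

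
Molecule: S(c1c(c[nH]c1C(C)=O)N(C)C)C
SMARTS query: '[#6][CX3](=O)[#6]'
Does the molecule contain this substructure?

Yes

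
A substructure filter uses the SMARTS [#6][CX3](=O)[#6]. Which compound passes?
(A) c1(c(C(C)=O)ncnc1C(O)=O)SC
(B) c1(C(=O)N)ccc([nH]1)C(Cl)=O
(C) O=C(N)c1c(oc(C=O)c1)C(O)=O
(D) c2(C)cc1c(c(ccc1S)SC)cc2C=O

[#6][CX3](=O)[#6] describes a carbonyl carbon (no H) flanked by two carbons (a ketone).
(A) contains an acetyl/ketone group (-C(=O)CH3), which satisfies every atom and bond constraint.
(B) has a primary amide (-C(=O)NH2) but one neighbour of the carbonyl carbon is N, not C.
(C) has a primary amide (-C(=O)NH2) but one neighbour of the carbonyl carbon is N, not C.
(D) has an aldehyde (-CHO) but the carbonyl carbon has H1, so it is not flanked by two carbons.
So the answer is (A).

A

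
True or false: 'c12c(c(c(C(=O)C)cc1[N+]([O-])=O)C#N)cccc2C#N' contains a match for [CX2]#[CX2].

False

The pattern [CX2]#[CX2] describes a carbon-carbon triple bond — an alkyne.
The closest candidate here is a nitrile (-C#N), but the triple bond is C#N, not C#C. No other fragment satisfies the full query, so there is no match.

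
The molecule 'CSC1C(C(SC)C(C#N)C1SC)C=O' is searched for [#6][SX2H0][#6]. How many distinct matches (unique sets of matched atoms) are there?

[#6][SX2H0][#6] is the SMARTS for a thioether: an aliphatic sulfur bridging two carbons with no H on the sulfur.
The molecule carries 3 separate instances of a methylthio ether (-SCH3) meeting every constraint; each maps to a distinct set of atoms, giving 3 matches.

3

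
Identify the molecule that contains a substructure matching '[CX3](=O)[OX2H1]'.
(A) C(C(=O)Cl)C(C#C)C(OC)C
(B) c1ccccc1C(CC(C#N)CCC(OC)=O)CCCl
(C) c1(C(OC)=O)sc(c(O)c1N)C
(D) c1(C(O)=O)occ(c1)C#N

D

[CX3](=O)[OX2H1] describes an sp2 carbon double-bonded to O and single-bonded to an -OH oxygen (a carboxylic acid).
(A) has an acyl chloride (-C(=O)Cl) but the carbonyl is bonded to Cl, not to an -OH oxygen.
(B) has a methyl-ester group (-C(=O)OCH3) but the singly-bonded O has no H (OX2H0, not OX2H1).
(C) has a methyl-ester group (-C(=O)OCH3) but the singly-bonded O has no H (OX2H0, not OX2H1).
(D) contains a carboxylic acid group (-C(=O)OH), which satisfies every atom and bond constraint.
So the answer is (D).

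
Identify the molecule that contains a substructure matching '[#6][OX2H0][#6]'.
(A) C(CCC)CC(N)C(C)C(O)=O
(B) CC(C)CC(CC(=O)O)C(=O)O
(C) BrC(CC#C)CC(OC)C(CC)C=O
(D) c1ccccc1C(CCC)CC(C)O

C

[#6][OX2H0][#6] describes an aliphatic oxygen bridging two carbons with no H on the oxygen (an ether).
(A) has a carboxylic acid group (-C(=O)OH) but the -OH oxygen has H1; the =O is OX1, not OX2.
(B) has a carboxylic acid group (-C(=O)OH) but the -OH oxygen has H1; the =O is OX1, not OX2.
(C) contains a methoxy ether (-OCH3), which satisfies every atom and bond constraint.
(D) has a hydroxyl group (-OH) but the oxygen has H1, not H0 bridging two carbons.
So the answer is (C).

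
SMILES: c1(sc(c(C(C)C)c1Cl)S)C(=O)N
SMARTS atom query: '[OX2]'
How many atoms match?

Check the 13 heavy atoms by environment: 1× s (aromatic, X2) → no; 4× c (aromatic, X3) → no; 1× S (X2) → no; 1× C (X3) → no; 1× O (X1) → no; 1× N (X3) → no; 3× C (X4) → no; 1× Cl (X1) → no.
No environment satisfies the query, so 0 matching atoms.

0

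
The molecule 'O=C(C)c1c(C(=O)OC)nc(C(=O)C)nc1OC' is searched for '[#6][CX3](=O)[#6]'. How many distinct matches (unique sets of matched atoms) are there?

2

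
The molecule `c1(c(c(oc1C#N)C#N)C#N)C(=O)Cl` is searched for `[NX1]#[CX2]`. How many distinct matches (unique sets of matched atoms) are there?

3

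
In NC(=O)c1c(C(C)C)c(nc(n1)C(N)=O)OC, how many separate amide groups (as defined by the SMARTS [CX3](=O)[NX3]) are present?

2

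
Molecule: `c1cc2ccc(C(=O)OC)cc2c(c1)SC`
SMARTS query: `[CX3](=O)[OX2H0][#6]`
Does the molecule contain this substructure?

Yes

The pattern [CX3](=O)[OX2H0][#6] describes a carbonyl carbon bonded to an oxygen that is itself bonded to carbon (no H on that O) — an ester.
The molecule carries a methyl-ester group (-C(=O)OCH3), whose atoms satisfy every constraint of the query, so the pattern matches.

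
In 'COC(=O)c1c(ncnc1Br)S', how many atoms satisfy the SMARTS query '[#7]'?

2

The query [#7] means: #7 matches any nitrogen atom regardless of aromaticity.
Check the 12 heavy atoms by environment: 2× n (aromatic) → match; 4× c (aromatic) → no; 2× C → no; 2× O → no; 1× S → no; 1× Br → no.
That gives 2 matching atoms.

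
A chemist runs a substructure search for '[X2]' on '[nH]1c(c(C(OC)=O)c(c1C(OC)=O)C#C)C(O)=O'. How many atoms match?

The query [X2] means: any atom with exactly two total connections (bonds + H).
Check the 18 heavy atoms by environment: 1× n (aromatic, X3) → no; 4× c (aromatic, X3) → no; 2× C (X2) → match; 3× C (X3) → no; 3× O (X1) → no; 3× O (X2) → match; 2× C (X4) → no.
Summing the matching environments: 2 + 3 = 5 matching atoms.

5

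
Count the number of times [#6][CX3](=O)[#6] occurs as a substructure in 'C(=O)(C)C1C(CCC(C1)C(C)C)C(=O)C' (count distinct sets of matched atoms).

[#6][CX3](=O)[#6] is the SMARTS for a ketone: a carbonyl carbon (no H) flanked by two carbons.
The molecule carries 2 separate instances of an acetyl/ketone group (-C(=O)CH3) meeting every constraint; each maps to a distinct set of atoms, giving 2 matches.

2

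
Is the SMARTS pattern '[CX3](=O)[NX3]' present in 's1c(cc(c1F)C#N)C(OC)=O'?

No

The pattern [CX3](=O)[NX3] describes a carbonyl carbon bonded to a trivalent nitrogen — an amide.
The closest candidate here is a methyl-ester group (-C(=O)OCH3), but the carbonyl is bonded to O, not to an NX3 nitrogen. No other fragment satisfies the full query, so there is no match.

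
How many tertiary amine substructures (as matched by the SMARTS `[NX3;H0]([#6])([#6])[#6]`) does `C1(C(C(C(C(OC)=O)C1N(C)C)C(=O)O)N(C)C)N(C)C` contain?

3

[NX3;H0]([#6])([#6])[#6] is the SMARTS for a tertiary amine: a trivalent nitrogen with no H, bonded to three carbons.
The molecule carries 3 separate instances of a dimethylamino group (-N(CH3)2) meeting every constraint; each maps to a distinct set of atoms, giving 3 matches.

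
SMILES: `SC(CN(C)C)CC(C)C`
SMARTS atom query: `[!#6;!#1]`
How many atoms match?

2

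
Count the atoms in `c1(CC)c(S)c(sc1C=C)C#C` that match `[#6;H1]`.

2

The query [#6;H1] means: any carbon bearing exactly one hydrogen.
Check the 12 heavy atoms by environment: 1× s (aromatic, H0) → no; 4× c (aromatic, H0) → no; 1× C (H0) → no; 2× C (H1) → match; 1× S (H1) → no; 2× C (H2) → no; 1× C (H3) → no.
That gives 2 matching atoms.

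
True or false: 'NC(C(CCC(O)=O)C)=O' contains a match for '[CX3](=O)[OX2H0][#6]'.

False

The pattern [CX3](=O)[OX2H0][#6] describes a carbonyl carbon bonded to an oxygen that is itself bonded to carbon (no H on that O) — an ester.
The closest candidate here is a primary amide (-C(=O)NH2), but the carbonyl is bonded to N, not to an O-C linkage. No other fragment satisfies the full query, so there is no match.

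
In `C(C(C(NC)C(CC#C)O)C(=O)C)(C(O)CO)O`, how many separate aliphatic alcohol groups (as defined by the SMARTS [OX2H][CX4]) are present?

4

[OX2H][CX4] is the SMARTS for an aliphatic alcohol: a hydroxyl oxygen bound to an sp3 (X4) carbon.
The molecule carries 4 separate instances of a hydroxyl group (-OH) meeting every constraint; each maps to a distinct set of atoms, giving 4 matches.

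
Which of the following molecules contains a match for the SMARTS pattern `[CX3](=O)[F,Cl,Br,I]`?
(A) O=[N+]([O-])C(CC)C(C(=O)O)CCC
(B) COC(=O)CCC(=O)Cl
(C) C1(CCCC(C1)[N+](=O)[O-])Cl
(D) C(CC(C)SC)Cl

[CX3](=O)[F,Cl,Br,I] describes a carbonyl carbon bonded to a halogen (an acyl halide).
(A) has a carboxylic acid group (-C(=O)OH) but the carbonyl is bonded to -OH, not to a halogen.
(B) contains an acyl chloride (-C(=O)Cl), which satisfies every atom and bond constraint.
(C) has a chloro substituent but the Cl is not on a carbonyl carbon.
(D) has a chloro substituent but the Cl is not on a carbonyl carbon.
So the answer is (B).

B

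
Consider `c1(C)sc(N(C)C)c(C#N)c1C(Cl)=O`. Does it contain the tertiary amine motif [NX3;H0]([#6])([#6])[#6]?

The pattern [NX3;H0]([#6])([#6])[#6] describes a trivalent nitrogen with no H, bonded to three carbons — a tertiary amine.
The molecule carries a dimethylamino group (-N(CH3)2), whose atoms satisfy every constraint of the query, so the pattern matches.

Yes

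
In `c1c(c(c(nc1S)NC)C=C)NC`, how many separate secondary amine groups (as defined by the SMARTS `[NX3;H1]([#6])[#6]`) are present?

2

[NX3;H1]([#6])[#6] is the SMARTS for a secondary amine: a trivalent nitrogen with one H, bonded to two carbons.
The molecule carries 2 separate instances of an N-methylamino group (-NHCH3) meeting every constraint; each maps to a distinct set of atoms, giving 2 matches.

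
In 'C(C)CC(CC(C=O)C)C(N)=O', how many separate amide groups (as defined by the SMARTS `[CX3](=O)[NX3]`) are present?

1

[CX3](=O)[NX3] is the SMARTS for an amide: a carbonyl carbon bonded to a trivalent nitrogen.
Exactly one fragment in the molecule meets all constraints, giving 1 match.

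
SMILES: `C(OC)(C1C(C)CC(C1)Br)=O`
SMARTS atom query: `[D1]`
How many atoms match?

Check the 11 heavy atoms by environment: 4× C (D3) → no; 2× C (D2) → no; 1× Br (D1) → match; 1× O (D1) → match; 1× O (D2) → no; 2× C (D1) → match.
Summing the matching environments: 1 + 1 + 2 = 4 matching atoms.

4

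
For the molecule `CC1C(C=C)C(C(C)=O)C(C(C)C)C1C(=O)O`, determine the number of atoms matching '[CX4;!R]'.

The query [CX4;!R] means: aliphatic carbon with four total connections, not in a ring.
Check the 17 heavy atoms by environment: 5× C (X4, in 5-ring) → no; 4× C (X3, acyclic) → no; 5× C (X4, acyclic) → match; 2× O (X1, acyclic) → no; 1× O (X2, acyclic) → no.
That gives 5 matching atoms.

5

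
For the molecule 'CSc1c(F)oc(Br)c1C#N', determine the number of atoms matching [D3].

4

The query [D3] means: atom with exactly three heavy-atom neighbours.
Check the 11 heavy atoms by environment: 1× o (aromatic, D2) → no; 4× c (aromatic, D3) → match; 1× C (D2) → no; 1× N (D1) → no; 1× F (D1) → no; 1× S (D2) → no; 1× C (D1) → no; 1× Br (D1) → no.
That gives 4 matching atoms.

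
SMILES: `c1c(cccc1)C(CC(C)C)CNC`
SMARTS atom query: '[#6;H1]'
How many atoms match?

7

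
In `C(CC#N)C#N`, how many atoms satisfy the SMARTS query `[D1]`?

2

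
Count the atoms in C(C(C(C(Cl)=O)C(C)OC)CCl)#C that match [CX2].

2

The query [CX2] means: C with X2: aliphatic carbon with exactly 2 total connections.
Check the 13 heavy atoms by environment: 6× C (X4) → no; 1× O (X2) → no; 2× C (X2) → match; 2× Cl (X1) → no; 1× C (X3) → no; 1× O (X1) → no.
That gives 2 matching atoms.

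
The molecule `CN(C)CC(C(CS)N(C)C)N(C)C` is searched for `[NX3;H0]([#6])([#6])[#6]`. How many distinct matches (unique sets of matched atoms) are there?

[NX3;H0]([#6])([#6])[#6] is the SMARTS for a tertiary amine: a trivalent nitrogen with no H, bonded to three carbons.
The molecule carries 3 separate instances of a dimethylamino group (-N(CH3)2) meeting every constraint; each maps to a distinct set of atoms, giving 3 matches.

3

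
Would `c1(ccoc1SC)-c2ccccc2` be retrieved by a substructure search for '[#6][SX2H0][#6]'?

Yes

The pattern [#6][SX2H0][#6] describes an aliphatic sulfur bridging two carbons with no H on the sulfur — a thioether.
The molecule carries a methylthio ether (-SCH3), whose atoms satisfy every constraint of the query, so the pattern matches.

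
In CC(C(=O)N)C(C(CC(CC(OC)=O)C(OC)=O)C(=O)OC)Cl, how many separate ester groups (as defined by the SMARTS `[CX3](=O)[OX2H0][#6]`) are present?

[CX3](=O)[OX2H0][#6] is the SMARTS for an ester: a carbonyl carbon bonded to an oxygen that is itself bonded to carbon (no H on that O).
The molecule carries 3 separate instances of a methyl-ester group (-C(=O)OCH3) meeting every constraint; each maps to a distinct set of atoms, giving 3 matches.

3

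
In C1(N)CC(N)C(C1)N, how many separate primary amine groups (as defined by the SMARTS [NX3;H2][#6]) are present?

3

[NX3;H2][#6] is the SMARTS for a primary amine: a trivalent nitrogen with two H attached to carbon.
The molecule carries 3 separate instances of a primary amino group (-NH2) meeting every constraint; each maps to a distinct set of atoms, giving 3 matches.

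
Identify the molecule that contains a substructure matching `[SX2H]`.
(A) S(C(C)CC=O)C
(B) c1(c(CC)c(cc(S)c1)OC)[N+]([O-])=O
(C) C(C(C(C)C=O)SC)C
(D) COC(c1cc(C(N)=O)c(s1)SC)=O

B

[SX2H] describes an aliphatic sulfur with two connections, one being H (a thiol).
(A) has a methylthio ether (-SCH3) but the sulfur has H0 (bonded to two carbons), not H1.
(B) contains a thiol (-SH), which satisfies every atom and bond constraint.
(C) has a methylthio ether (-SCH3) but the sulfur has H0 (bonded to two carbons), not H1.
(D) has a methylthio ether (-SCH3) but the sulfur has H0 (bonded to two carbons), not H1.
So the answer is (B).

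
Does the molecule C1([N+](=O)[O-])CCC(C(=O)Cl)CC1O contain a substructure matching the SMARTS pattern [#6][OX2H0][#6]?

No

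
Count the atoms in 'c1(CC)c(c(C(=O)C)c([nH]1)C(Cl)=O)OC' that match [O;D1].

Check the 15 heavy atoms by environment: 1× n (aromatic, D2) → no; 4× c (aromatic, D3) → no; 2× C (D3) → no; 2× O (D1) → match; 3× C (D1) → no; 1× O (D2) → no; 1× Cl (D1) → no; 1× C (D2) → no.
That gives 2 matching atoms.

2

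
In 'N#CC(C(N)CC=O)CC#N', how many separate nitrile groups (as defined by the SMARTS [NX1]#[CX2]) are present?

2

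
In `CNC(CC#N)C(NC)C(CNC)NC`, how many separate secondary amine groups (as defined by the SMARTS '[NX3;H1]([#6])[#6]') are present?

[NX3;H1]([#6])[#6] is the SMARTS for a secondary amine: a trivalent nitrogen with one H, bonded to two carbons.
The molecule carries 4 separate instances of an N-methylamino group (-NHCH3) meeting every constraint; each maps to a distinct set of atoms, giving 4 matches.

4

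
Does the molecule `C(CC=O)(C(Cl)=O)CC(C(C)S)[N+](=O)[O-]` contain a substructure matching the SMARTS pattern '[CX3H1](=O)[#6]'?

Yes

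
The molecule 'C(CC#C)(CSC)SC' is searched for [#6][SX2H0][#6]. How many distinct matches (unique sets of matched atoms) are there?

2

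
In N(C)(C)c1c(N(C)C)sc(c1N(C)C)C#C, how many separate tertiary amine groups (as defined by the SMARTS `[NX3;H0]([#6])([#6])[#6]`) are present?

3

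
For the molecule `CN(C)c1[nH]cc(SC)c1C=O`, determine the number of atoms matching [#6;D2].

2

The query [#6;D2] means: any carbon bonded to exactly two heavy atoms.
Check the 12 heavy atoms by environment: 1× n (aromatic, D2) → no; 3× c (aromatic, D3) → no; 1× c (aromatic, D2) → match; 1× C (D2) → match; 1× O (D1) → no; 1× N (D3) → no; 3× C (D1) → no; 1× S (D2) → no.
Summing the matching environments: 1 + 1 = 2 matching atoms.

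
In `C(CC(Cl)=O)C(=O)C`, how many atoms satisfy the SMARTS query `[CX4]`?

3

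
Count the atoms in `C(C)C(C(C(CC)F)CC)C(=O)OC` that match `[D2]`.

4

The query [D2] means: atom with exactly two heavy-atom neighbours.
Check the 14 heavy atoms by environment: 4× C (D1) → no; 3× C (D2) → match; 4× C (D3) → no; 1× O (D1) → no; 1× O (D2) → match; 1× F (D1) → no.
Summing the matching environments: 3 + 1 = 4 matching atoms.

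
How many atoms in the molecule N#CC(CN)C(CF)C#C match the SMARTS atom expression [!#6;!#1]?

3

The query [!#6;!#1] means: not carbon and not hydrogen — any heteroatom.
Check the 10 heavy atoms by environment: 7× C → no; 2× N → match; 1× F → match.
Summing the matching environments: 2 + 1 = 3 matching atoms.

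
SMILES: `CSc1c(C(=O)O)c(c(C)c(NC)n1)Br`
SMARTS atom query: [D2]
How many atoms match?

The query [D2] means: atom with exactly two heavy-atom neighbours.
Check the 15 heavy atoms by environment: 1× n (aromatic, D2) → match; 5× c (aromatic, D3) → no; 1× N (D2) → match; 3× C (D1) → no; 1× C (D3) → no; 2× O (D1) → no; 1× Br (D1) → no; 1× S (D2) → match.
Summing the matching environments: 1 + 1 + 1 = 3 matching atoms.

3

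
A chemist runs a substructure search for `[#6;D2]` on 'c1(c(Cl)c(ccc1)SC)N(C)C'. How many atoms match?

3

The query [#6;D2] means: any carbon bonded to exactly two heavy atoms.
Check the 12 heavy atoms by environment: 3× c (aromatic, D3) → no; 3× c (aromatic, D2) → match; 1× Cl (D1) → no; 1× N (D3) → no; 3× C (D1) → no; 1× S (D2) → no.
That gives 3 matching atoms.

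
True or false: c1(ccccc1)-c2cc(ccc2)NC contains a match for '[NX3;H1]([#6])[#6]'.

The pattern [NX3;H1]([#6])[#6] describes a trivalent nitrogen with one H, bonded to two carbons — a secondary amine.
The molecule carries an N-methylamino group (-NHCH3), whose atoms satisfy every constraint of the query, so the pattern matches.

True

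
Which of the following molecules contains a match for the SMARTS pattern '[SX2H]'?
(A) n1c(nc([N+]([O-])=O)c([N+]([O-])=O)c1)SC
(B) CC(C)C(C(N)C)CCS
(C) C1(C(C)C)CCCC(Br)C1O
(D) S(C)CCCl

B

[SX2H] describes an aliphatic sulfur with two connections, one being H (a thiol).
(A) has a methylthio ether (-SCH3) but the sulfur has H0 (bonded to two carbons), not H1.
(B) contains a thiol (-SH), which satisfies every atom and bond constraint.
(C) has a hydroxyl group (-OH) but it is an -OH, not an -SH.
(D) has a methylthio ether (-SCH3) but the sulfur has H0 (bonded to two carbons), not H1.
So the answer is (B).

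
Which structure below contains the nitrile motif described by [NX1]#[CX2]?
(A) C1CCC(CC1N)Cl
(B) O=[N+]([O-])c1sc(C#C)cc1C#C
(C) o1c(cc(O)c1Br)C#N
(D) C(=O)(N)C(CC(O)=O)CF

C

[NX1]#[CX2] describes a nitrogen triple-bonded to a two-connected carbon (a nitrile).
(A) has a primary amino group (-NH2) but the nitrogen is NX3 (three connections), not NX1 triple-bonded.
(B) has a nitro group (-[N+](=O)[O-]) but there is no C#N triple bond.
(C) contains a nitrile (-C#N), which satisfies every atom and bond constraint.
(D) has a primary amide (-C(=O)NH2) but the nitrogen is NX3, not NX1.
So the answer is (C).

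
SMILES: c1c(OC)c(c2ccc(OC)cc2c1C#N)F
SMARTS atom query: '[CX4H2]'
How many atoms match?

Check the 17 heavy atoms by environment: 6× c (aromatic, H0, X3) → no; 4× c (aromatic, H1, X3) → no; 1× F (H0, X1) → no; 2× O (H0, X2) → no; 2× C (H3, X4) → no; 1× C (H0, X2) → no; 1× N (H0, X1) → no.
No environment satisfies the query, so 0 matching atoms.

0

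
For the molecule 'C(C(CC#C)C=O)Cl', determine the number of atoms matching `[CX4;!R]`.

The query [CX4;!R] means: aliphatic carbon with four total connections, not in a ring.
Check the 8 heavy atoms by environment: 3× C (X4, acyclic) → match; 1× C (X3, acyclic) → no; 1× O (X1, acyclic) → no; 2× C (X2, acyclic) → no; 1× Cl (X1, acyclic) → no.
That gives 3 matching atoms.

3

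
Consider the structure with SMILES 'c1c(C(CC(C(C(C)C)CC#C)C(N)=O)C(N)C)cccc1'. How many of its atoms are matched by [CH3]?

3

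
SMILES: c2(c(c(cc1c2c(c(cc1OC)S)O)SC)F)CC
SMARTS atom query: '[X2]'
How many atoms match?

4

The query [X2] means: any atom with exactly two total connections (bonds + H).
Check the 19 heavy atoms by environment: 10× c (aromatic, X3) → no; 2× O (X2) → match; 2× S (X2) → match; 4× C (X4) → no; 1× F (X1) → no.
Summing the matching environments: 2 + 2 = 4 matching atoms.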